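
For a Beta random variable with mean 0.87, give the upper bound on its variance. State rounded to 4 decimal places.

Var = μ(1−μ)/(α+β+1), which approaches μ(1−μ) as α+β → 0.
So the supremum is μ(1−μ) = 0.87×0.13 = 0.1131.

0.1131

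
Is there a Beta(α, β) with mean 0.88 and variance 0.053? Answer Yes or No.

A Beta with mean μ has variance μ(1−μ)/(α+β+1) < μ(1−μ).
Here μ(1−μ) = 0.88×0.12 = 0.1056, and 0.053 < 0.1056.

Yes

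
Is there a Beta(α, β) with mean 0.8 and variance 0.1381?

A Beta with mean μ has variance μ(1−μ)/(α+β+1) < μ(1−μ).
Here μ(1−μ) = 0.8×0.2 = 0.16, and 0.1381 < 0.16.

Yes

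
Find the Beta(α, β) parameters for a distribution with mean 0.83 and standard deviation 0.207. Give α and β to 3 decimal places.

α = 1.903, β = 0.390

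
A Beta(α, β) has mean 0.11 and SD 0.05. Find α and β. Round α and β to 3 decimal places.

Variance = 0.05² = 0.0025. The moment-matching identity α+β = μ(1−μ)/Var − 1 gives
α+β = 0.0979/0.0025 − 1 = 38.1600, so α = μ·38.1600 = 4.198 and β = (1−μ)·38.1600 = 33.962.

α = 4.198, β = 33.962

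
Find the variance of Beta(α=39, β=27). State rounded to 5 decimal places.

0.00361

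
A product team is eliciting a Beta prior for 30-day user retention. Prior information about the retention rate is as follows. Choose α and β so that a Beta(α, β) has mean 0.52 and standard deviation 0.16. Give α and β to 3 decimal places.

α = 4.550, β = 4.200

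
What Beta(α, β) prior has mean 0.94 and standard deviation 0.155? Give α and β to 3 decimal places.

σ² = 0.155² = 0.024025.
With s = α+β, Var = μ(1−μ)/(s+1), so s+1 = (0.94×0.06)/0.024025 = 2.3476 and s = 1.3476.
α = μs = 1.267, β = (1−μ)s = 0.081.

α = 1.267, β = 0.081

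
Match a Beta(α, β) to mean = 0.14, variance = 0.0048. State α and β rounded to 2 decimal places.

α = 3.37, β = 20.71

Let s = α+β. The Beta variance is μ(1−μ)/(s+1).
So s+1 = μ(1−μ)/σ² = (0.14×0.86)/0.0048 = 0.1204/0.0048 = 25.0833, giving s = 24.0833.
Then α = μs = 0.14×24.0833 = 3.37 and β = (1−μ)s = 0.86×24.0833 = 20.71.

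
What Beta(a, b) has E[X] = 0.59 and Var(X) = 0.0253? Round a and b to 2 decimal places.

a = 5.05, b = 3.51

Write ν = a+b; then a = μν and Var = μ(1−μ)/(ν+1).
ν = μ(1−μ)/Var − 1 = 0.2419/0.0253 − 1 = 8.5613.
a = 0.59·8.5613 = 5.05, b = 0.41·8.5613 = 3.51.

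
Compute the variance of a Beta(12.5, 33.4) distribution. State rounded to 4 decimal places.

Var = αβ/[(α+β)²(α+β+1)] = (12.5×33.4)/(45.9²×46.9) = 417.50/98809.389 = 0.0042.

0.0042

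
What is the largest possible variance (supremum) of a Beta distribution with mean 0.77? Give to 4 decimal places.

0.1771

For fixed mean μ the Beta variance is μ(1−μ)/(α+β+1), increasing as α+β decreases.
Its least upper bound (not attained) is μ(1−μ) = 0.77·0.23 = 0.1771.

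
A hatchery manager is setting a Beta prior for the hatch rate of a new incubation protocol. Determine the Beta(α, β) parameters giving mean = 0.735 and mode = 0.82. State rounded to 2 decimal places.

α = 5.53, β = 2.00

With s = α+β: μ = α/s and mode = (α−1)/(s−2). Eliminating α = μs,
μs − 1 = m(s−2) ⇒ s(μ−m) = 1−2m ⇒ s = -0.64/-0.085 = 7.5294.
So α = μs = 5.53, β = (1−μ)s = 2.00.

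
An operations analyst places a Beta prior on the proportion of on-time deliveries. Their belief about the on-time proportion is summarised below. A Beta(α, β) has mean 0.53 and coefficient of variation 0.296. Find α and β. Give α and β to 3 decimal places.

Var = (CV·μ)² = (0.296×0.53)² = 0.024611.
α+β = μ(1−μ)/Var − 1 = 0.2491/0.024611 − 1 = 9.1214.
Thus α = 0.53·9.1214 = 4.834 and β = 0.47·9.1214 = 4.287.

α = 4.834, β = 4.287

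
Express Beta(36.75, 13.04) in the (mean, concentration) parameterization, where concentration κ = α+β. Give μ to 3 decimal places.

κ = α+β = 36.75+13.04 = 49.79; μ = α/κ = 36.75/49.79 = 0.738.

μ = 0.738, κ = 49.79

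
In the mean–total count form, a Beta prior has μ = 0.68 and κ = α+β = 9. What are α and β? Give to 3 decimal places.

α = μκ = 0.68×9 = 6.120 and β = (1−μ)κ = 0.32×9 = 2.880.

α = 6.120, β = 2.880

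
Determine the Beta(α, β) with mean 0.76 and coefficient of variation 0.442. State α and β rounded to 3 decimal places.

α = 0.468, β = 0.148

Var = (CV·μ)² = (0.442×0.76)² = 0.112842.
α+β = μ(1−μ)/Var − 1 = 0.1824/0.112842 − 1 = 0.6164.
Thus α = 0.76·0.6164 = 0.468 and β = 0.24·0.6164 = 0.148.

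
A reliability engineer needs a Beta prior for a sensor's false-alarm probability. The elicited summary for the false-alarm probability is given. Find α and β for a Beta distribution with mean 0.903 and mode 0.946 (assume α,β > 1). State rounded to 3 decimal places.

α = 18.732, β = 2.012

Let s = α+β. Mean gives α = μs = 0.903s; mode gives (α−1)/(s−2) = 0.946.
Substituting: 0.903s − 1 = 0.946(s−2) = 0.946s − 1.892, so -0.043s = -0.892 and s = 20.7442.
Then α = 0.903×20.7442 = 18.732 and β = s−α = 2.012.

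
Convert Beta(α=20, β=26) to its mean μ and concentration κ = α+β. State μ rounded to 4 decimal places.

μ = 0.4348, κ = 46

κ = α+β = 20+26 = 46; μ = α/κ = 20/46 = 0.4348.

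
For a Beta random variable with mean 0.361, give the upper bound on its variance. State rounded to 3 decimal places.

Var = μ(1−μ)/(α+β+1), which approaches μ(1−μ) as α+β → 0.
So the supremum is μ(1−μ) = 0.361×0.639 = 0.231.

0.231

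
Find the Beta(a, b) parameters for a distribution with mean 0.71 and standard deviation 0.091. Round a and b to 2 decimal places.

Variance = 0.091² = 0.008281. The moment-matching identity a+b = μ(1−μ)/Var − 1 gives
a+b = 0.2059/0.008281 − 1 = 23.8641, so a = μ·23.8641 = 16.94 and b = (1−μ)·23.8641 = 6.92.

a = 16.94, b = 6.92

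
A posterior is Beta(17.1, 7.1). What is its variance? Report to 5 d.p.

μ = 17.1/24.2 = 0.706612; Var = μ(1−μ)/(α+β+1) = 0.2073117/25.2 = 0.00823.

0.00823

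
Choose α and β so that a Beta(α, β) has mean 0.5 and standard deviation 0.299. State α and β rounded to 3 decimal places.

First σ² = 0.089401. Setting α = μn, β = (1−μ)n with n = α+β,
μ(1−μ)/(n+1) = 0.089401 ⇒ n+1 = 0.25/0.089401 = 2.7964 ⇒ n = 1.7964.
Hence α = 0.5×1.7964 = 0.898, β = 0.5×1.7964 = 0.898.

α = 0.898, β = 0.898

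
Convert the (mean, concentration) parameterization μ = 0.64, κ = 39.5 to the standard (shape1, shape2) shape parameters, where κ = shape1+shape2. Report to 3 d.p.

Split κ in proportion μ : (1−μ): shape1 = 0.64·39.5 = 25.280, shape2 = 39.5 − 25.280 = 14.220.

shape1 = 25.280, shape2 = 14.220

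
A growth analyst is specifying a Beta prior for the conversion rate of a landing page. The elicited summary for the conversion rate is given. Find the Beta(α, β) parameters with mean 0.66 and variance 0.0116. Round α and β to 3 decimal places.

α = 12.108, β = 6.237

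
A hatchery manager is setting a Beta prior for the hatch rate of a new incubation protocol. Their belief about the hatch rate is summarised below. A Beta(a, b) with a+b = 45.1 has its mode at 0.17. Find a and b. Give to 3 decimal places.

a = 8.327, b = 36.773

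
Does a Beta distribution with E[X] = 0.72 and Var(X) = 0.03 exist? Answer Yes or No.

A Beta with mean μ has variance μ(1−μ)/(α+β+1) < μ(1−μ).
Here μ(1−μ) = 0.72×0.28 = 0.2016, and 0.03 < 0.2016.

Yes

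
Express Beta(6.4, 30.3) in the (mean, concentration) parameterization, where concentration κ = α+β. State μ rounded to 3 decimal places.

μ = 0.174, κ = 36.7

κ = α+β = 6.4+30.3 = 36.7; μ = α/κ = 6.4/36.7 = 0.174.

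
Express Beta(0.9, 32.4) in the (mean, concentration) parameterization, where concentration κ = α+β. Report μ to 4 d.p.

μ = 0.0270, κ = 33.3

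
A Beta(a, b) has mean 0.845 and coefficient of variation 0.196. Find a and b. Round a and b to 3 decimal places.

a = 3.190, b = 0.585

Var = (CV·μ)² = (0.196×0.845)² = 0.027430.
a+b = μ(1−μ)/Var − 1 = 0.130975/0.027430 − 1 = 3.7749.
Thus a = 0.845·3.7749 = 3.190 and b = 0.155·3.7749 = 0.585.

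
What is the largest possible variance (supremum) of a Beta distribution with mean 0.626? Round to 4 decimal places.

Var = μ(1−μ)/(α+β+1), which approaches μ(1−μ) as α+β → 0.
So the supremum is μ(1−μ) = 0.626×0.374 = 0.2341.

0.2341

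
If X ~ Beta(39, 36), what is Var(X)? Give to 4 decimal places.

μ = 39/75 = 0.520000; Var = μ(1−μ)/(α+β+1) = 0.2496000/76 = 0.0033.

0.0033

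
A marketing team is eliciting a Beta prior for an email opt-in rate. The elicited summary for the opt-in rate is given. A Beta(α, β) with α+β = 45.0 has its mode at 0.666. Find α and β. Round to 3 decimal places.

For α,β>1 the mode is (α−1)/(α+β−2), so α = mode·(κ−2)+1 = 0.666×43.0+1 = 29.638.
And β = (1−mode)·(κ−2)+1 = 0.334×43.0+1 = 15.362.

α = 29.638, β = 15.362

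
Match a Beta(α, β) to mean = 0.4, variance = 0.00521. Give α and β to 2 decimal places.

α = 18.03, β = 27.04

By moment matching, α+β = μ(1−μ)/σ² − 1 = (0.4·0.6)/0.00521 − 1 = 46.0653 − 1 = 45.0653.
Since α/(α+β) = μ, α = 0.4·45.0653 = 18.03 and β = 0.6·45.0653 = 27.04.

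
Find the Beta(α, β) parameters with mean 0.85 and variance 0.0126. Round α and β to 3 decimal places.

Let s = α+β. The Beta variance is μ(1−μ)/(s+1).
So s+1 = μ(1−μ)/σ² = (0.85×0.15)/0.0126 = 0.1275/0.0126 = 10.1190, giving s = 9.1190.
Then α = μs = 0.85×9.1190 = 7.751 and β = (1−μ)s = 0.15×9.1190 = 1.368.

α = 7.751, β = 1.368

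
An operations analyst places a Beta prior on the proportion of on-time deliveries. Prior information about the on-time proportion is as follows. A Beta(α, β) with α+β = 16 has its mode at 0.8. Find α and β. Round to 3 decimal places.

α = 12.200, β = 3.800

Since the density peak of Beta(α,β) is at (α−1)/(α+β−2),
α = 1 + 0.8(16−2) = 12.200 and β = 16 − 12.200 = 3.800.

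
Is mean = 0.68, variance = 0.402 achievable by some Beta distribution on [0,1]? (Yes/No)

For any Beta, Var(X) < E[X]·(1−E[X]).
Here μ(1−μ) = 0.68×0.32 = 0.2176, and 0.402 ≥ 0.2176.

No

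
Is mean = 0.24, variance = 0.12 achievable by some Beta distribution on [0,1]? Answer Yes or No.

A Beta with mean μ has variance μ(1−μ)/(α+β+1) < μ(1−μ).
Here μ(1−μ) = 0.24×0.76 = 0.1824, and 0.12 < 0.1824.

Yes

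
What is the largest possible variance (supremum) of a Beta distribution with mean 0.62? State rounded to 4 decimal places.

For fixed mean μ the Beta variance is μ(1−μ)/(α+β+1), increasing as α+β decreases.
Its least upper bound (not attained) is μ(1−μ) = 0.62·0.38 = 0.2356.

0.2356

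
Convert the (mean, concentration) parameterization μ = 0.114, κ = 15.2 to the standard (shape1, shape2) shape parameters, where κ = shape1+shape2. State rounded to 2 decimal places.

shape1 = 1.73, shape2 = 13.47

Split κ in proportion μ : (1−μ): shape1 = 0.114·15.2 = 1.73, shape2 = 15.2 − 1.73 = 13.47.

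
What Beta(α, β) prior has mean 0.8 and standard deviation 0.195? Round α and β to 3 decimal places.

α = 2.566, β = 0.642

Variance = 0.195² = 0.038025. The moment-matching identity α+β = μ(1−μ)/Var − 1 gives
α+β = 0.16/0.038025 − 1 = 3.2078, so α = μ·3.2078 = 2.566 and β = (1−μ)·3.2078 = 0.642.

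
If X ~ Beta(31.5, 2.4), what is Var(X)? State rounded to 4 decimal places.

μ = 31.5/33.9 = 0.929204; Var = μ(1−μ)/(α+β+1) = 0.0657843/34.9 = 0.0019.

0.0019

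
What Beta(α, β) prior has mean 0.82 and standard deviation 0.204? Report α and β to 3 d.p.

α = 2.088, β = 0.458

σ² = 0.204² = 0.041616.
With s = α+β, Var = μ(1−μ)/(s+1), so s+1 = (0.82×0.18)/0.041616 = 3.5467 and s = 2.5467.
α = μs = 2.088, β = (1−μ)s = 0.458.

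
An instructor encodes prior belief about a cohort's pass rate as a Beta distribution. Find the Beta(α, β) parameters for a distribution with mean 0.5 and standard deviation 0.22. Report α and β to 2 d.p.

α = 2.08, β = 2.08

First σ² = 0.0484. Setting α = μn, β = (1−μ)n with n = α+β,
μ(1−μ)/(n+1) = 0.0484 ⇒ n+1 = 0.25/0.0484 = 5.1653 ⇒ n = 4.1653.
Hence α = 0.5×4.1653 = 2.08, β = 0.5×4.1653 = 2.08.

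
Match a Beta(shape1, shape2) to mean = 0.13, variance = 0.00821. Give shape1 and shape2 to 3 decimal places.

shape1 = 1.661, shape2 = 11.115

By moment matching, shape1+shape2 = μ(1−μ)/σ² − 1 = (0.13·0.87)/0.00821 − 1 = 13.7759 − 1 = 12.7759.
Since shape1/(shape1+shape2) = μ, shape1 = 0.13·12.7759 = 1.661 and shape2 = 0.87·12.7759 = 11.115.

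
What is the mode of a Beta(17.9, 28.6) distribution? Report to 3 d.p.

The density x^(α−1)(1−x)^(β−1) is maximised at (α−1)/(α+β−2) = 16.9/44.5 = 0.380.

0.380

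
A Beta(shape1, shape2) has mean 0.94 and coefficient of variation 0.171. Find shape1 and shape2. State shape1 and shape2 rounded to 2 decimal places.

shape1 = 1.11, shape2 = 0.07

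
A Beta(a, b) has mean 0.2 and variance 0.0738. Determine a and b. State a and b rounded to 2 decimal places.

a = 0.23, b = 0.93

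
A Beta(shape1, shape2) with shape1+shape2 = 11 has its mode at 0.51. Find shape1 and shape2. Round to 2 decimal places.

shape1 = 5.59, shape2 = 5.41

For shape1,shape2>1 the mode is (shape1−1)/(shape1+shape2−2), so shape1 = mode·(κ−2)+1 = 0.51×9+1 = 5.59.
And shape2 = (1−mode)·(κ−2)+1 = 0.49×9+1 = 5.41.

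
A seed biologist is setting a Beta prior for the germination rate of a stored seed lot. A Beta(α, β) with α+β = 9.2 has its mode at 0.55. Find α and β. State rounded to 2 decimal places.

α = 4.96, β = 4.24

For α,β>1 the mode is (α−1)/(α+β−2), so α = mode·(κ−2)+1 = 0.55×7.2+1 = 4.96.
And β = (1−mode)·(κ−2)+1 = 0.45×7.2+1 = 4.24.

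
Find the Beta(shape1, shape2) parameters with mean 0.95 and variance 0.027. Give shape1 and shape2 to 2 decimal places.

By moment matching, shape1+shape2 = μ(1−μ)/σ² − 1 = (0.95·0.05)/0.027 − 1 = 1.7593 − 1 = 0.7593.
Since shape1/(shape1+shape2) = μ, shape1 = 0.95·0.7593 = 0.72 and shape2 = 0.05·0.7593 = 0.04.

shape1 = 0.72, shape2 = 0.04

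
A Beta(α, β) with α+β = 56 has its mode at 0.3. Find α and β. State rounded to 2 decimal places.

α = 17.20, β = 38.80

For α,β>1 the mode is (α−1)/(α+β−2), so α = mode·(κ−2)+1 = 0.3×54+1 = 17.20.
And β = (1−mode)·(κ−2)+1 = 0.7×54+1 = 38.80.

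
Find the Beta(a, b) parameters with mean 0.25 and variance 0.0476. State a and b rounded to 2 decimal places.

a = 0.73, b = 2.20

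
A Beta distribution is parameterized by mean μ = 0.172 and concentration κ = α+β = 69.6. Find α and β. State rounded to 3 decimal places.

α = 11.971, β = 57.629

Split κ in proportion μ : (1−μ): α = 0.172·69.6 = 11.971, β = 69.6 − 11.971 = 57.629.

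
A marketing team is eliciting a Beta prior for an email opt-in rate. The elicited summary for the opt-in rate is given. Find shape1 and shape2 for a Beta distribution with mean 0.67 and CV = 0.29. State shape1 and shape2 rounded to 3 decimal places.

Var = (CV·μ)² = (0.29×0.67)² = 0.037752.
shape1+shape2 = μ(1−μ)/Var − 1 = 0.2211/0.037752 − 1 = 4.8566.
Thus shape1 = 0.67·4.8566 = 3.254 and shape2 = 0.33·4.8566 = 1.603.

shape1 = 3.254, shape2 = 1.603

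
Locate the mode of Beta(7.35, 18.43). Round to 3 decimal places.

With α,β > 1, mode = (α−1)/(α+β−2) = 6.35/23.78 = 0.267.

0.267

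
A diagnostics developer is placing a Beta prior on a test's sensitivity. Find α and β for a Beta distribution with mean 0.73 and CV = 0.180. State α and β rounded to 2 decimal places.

σ = CV·μ = 0.180×0.73 = 0.13140, so σ² = 0.017266.
s+1 = μ(1−μ)/σ² = 0.1971/0.017266 = 11.4155, so s = α+β = 10.4155.
α = μs = 7.60, β = (1−μ)s = 2.81.

α = 7.60, β = 2.81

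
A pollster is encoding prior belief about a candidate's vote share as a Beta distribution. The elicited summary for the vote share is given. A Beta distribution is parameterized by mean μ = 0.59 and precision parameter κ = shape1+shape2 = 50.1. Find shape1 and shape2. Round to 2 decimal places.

shape1 = μκ = 0.59×50.1 = 29.56 and shape2 = (1−μ)κ = 0.41×50.1 = 20.54.

shape1 = 29.56, shape2 = 20.54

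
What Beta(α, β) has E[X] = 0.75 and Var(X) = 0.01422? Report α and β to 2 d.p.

α = 9.14, β = 3.05

By moment matching, α+β = μ(1−μ)/σ² − 1 = (0.75·0.25)/0.01422 − 1 = 13.1857 − 1 = 12.1857.
Since α/(α+β) = μ, α = 0.75·12.1857 = 9.14 and β = 0.25·12.1857 = 3.05.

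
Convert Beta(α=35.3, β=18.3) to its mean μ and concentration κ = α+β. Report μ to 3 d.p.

κ = α+β = 35.3+18.3 = 53.6; μ = α/κ = 35.3/53.6 = 0.659.

μ = 0.659, κ = 53.6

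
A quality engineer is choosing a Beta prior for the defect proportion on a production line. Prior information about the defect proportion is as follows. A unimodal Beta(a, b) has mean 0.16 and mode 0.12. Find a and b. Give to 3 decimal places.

a = 3.040, b = 15.960

Let s = a+b. Mean gives a = μs = 0.16s; mode gives (a−1)/(s−2) = 0.12.
Substituting: 0.16s − 1 = 0.12(s−2) = 0.12s − 0.24, so 0.04s = 0.76 and s = 19.0000.
Then a = 0.16×19.0000 = 3.040 and b = s−a = 15.960.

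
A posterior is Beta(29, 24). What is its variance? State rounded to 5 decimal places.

α+β = 53 and αβ = 696, so Var = αβ/[(α+β)²(α+β+1)] = 696/151686 = 0.00459.

0.00459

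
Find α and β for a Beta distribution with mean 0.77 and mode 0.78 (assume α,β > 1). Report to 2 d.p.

Let s = α+β. Mean gives α = μs = 0.77s; mode gives (α−1)/(s−2) = 0.78.
Substituting: 0.77s − 1 = 0.78(s−2) = 0.78s − 1.56, so -0.01s = -0.56 and s = 56.0000.
Then α = 0.77×56.0000 = 43.12 and β = s−α = 12.88.

α = 43.12, β = 12.88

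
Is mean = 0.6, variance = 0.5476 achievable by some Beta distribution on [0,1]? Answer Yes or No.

No

For any Beta, Var(X) < E[X]·(1−E[X]).
Here μ(1−μ) = 0.6×0.4 = 0.24, and 0.5476 ≥ 0.24.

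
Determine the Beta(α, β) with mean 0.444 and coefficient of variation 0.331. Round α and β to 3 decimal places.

Var = (CV·μ)² = (0.331×0.444)² = 0.021598.
α+β = μ(1−μ)/Var − 1 = 0.246864/0.021598 − 1 = 10.4297.
Thus α = 0.444·10.4297 = 4.631 and β = 0.556·10.4297 = 5.799.

α = 4.631, β = 5.799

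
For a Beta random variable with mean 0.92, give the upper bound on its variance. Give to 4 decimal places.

Var = μ(1−μ)/(α+β+1), which approaches μ(1−μ) as α+β → 0.
So the supremum is μ(1−μ) = 0.92×0.08 = 0.0736.

0.0736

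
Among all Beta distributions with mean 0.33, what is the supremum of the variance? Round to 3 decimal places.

For fixed mean μ the Beta variance is μ(1−μ)/(α+β+1), increasing as α+β decreases.
Its least upper bound (not attained) is μ(1−μ) = 0.33·0.67 = 0.221.

0.221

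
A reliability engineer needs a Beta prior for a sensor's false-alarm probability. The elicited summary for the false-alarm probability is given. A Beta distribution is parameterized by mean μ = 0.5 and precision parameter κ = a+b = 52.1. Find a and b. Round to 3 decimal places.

Split κ in proportion μ : (1−μ): a = 0.5·52.1 = 26.050, b = 52.1 − 26.050 = 26.050.

a = 26.050, b = 26.050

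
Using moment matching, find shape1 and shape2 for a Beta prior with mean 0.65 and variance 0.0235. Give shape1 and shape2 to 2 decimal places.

By moment matching, shape1+shape2 = μ(1−μ)/σ² − 1 = (0.65·0.35)/0.0235 − 1 = 9.6809 − 1 = 8.6809.
Since shape1/(shape1+shape2) = μ, shape1 = 0.65·8.6809 = 5.64 and shape2 = 0.35·8.6809 = 3.04.

shape1 = 5.64, shape2 = 3.04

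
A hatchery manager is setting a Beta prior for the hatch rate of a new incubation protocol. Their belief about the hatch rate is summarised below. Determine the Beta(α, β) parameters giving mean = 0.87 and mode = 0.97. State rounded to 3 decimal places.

Let s = α+β. Mean gives α = μs = 0.87s; mode gives (α−1)/(s−2) = 0.97.
Substituting: 0.87s − 1 = 0.97(s−2) = 0.97s − 1.94, so -0.10s = -0.94 and s = 9.4000.
Then α = 0.87×9.4000 = 8.178 and β = s−α = 1.222.

α = 8.178, β = 1.222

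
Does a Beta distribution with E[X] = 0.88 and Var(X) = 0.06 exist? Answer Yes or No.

For any Beta, Var(X) < E[X]·(1−E[X]).
Here μ(1−μ) = 0.88×0.12 = 0.1056, and 0.06 < 0.1056.

Yes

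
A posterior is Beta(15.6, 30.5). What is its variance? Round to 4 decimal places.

0.0048

Var = αβ/[(α+β)²(α+β+1)] = (15.6×30.5)/(46.1²×47.1) = 475.80/100097.391 = 0.0048.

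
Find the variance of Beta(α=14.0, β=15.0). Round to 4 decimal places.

0.0083

α+β = 29.0 and αβ = 210.00, so Var = αβ/[(α+β)²(α+β+1)] = 210.00/25230.000 = 0.0083.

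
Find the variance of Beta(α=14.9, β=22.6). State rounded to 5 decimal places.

0.00622

α+β = 37.5 and αβ = 336.74, so Var = αβ/[(α+β)²(α+β+1)] = 336.74/54140.625 = 0.00622.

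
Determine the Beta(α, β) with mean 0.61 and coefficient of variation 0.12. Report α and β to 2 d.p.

Var = (CV·μ)² = (0.12×0.61)² = 0.005358.
α+β = μ(1−μ)/Var − 1 = 0.2379/0.005358 − 1 = 43.3989.
Thus α = 0.61·43.3989 = 26.47 and β = 0.39·43.3989 = 16.93.

α = 26.47, β = 16.93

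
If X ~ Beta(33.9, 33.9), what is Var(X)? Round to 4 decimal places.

0.0036

μ = 33.9/67.8 = 0.500000; Var = μ(1−μ)/(α+β+1) = 0.2500000/68.8 = 0.0036.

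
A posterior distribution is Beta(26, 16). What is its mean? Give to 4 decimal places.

0.6190

The Beta mean is α/(α+β) = 26/(26+16) = 0.6190.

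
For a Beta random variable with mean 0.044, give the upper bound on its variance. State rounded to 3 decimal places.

Var = μ(1−μ)/(α+β+1), which approaches μ(1−μ) as α+β → 0.
So the supremum is μ(1−μ) = 0.044×0.956 = 0.042.

0.042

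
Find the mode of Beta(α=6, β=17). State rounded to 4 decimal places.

0.2381

The density x^(α−1)(1−x)^(β−1) is maximised at (α−1)/(α+β−2) = 5/21 = 0.2381.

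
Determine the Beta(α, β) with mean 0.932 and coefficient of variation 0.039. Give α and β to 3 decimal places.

Var = (CV·μ)² = (0.039×0.932)² = 0.001321.
α+β = μ(1−μ)/Var − 1 = 0.063376/0.001321 − 1 = 46.9693.
Thus α = 0.932·46.9693 = 43.775 and β = 0.068·46.9693 = 3.194.

α = 43.775, β = 3.194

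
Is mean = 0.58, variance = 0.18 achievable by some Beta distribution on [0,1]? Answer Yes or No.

Yes

A Beta with mean μ has variance μ(1−μ)/(α+β+1) < μ(1−μ).
Here μ(1−μ) = 0.58×0.42 = 0.2436, and 0.18 < 0.2436.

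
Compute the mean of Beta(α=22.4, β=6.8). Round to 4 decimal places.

0.7671

The Beta mean is α/(α+β) = 22.4/(22.4+6.8) = 0.7671.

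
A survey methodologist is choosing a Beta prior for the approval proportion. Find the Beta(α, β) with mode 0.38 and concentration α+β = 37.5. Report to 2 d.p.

α = 14.49, β = 23.01

Since the density peak of Beta(α,β) is at (α−1)/(α+β−2),
α = 1 + 0.38(37.5−2) = 14.49 and β = 37.5 − 14.49 = 23.01.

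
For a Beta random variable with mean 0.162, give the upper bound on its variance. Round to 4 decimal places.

0.1358

Var = μ(1−μ)/(α+β+1), which approaches μ(1−μ) as α+β → 0.
So the supremum is μ(1−μ) = 0.162×0.838 = 0.1358.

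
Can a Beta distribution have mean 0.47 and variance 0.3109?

No

The Beta variance bound is σ² < μ(1−μ).
Here μ(1−μ) = 0.47×0.53 = 0.2491, and 0.3109 ≥ 0.2491.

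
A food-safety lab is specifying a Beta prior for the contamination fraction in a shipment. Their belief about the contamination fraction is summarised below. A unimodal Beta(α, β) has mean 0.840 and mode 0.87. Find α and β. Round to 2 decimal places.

With s = α+β: μ = α/s and mode = (α−1)/(s−2). Eliminating α = μs,
μs − 1 = m(s−2) ⇒ s(μ−m) = 1−2m ⇒ s = -0.74/-0.030 = 24.6667.
So α = μs = 20.72, β = (1−μ)s = 3.95.

α = 20.72, β = 3.95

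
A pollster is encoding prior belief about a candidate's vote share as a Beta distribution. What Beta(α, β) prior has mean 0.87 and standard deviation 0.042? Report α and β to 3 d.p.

First σ² = 0.001764. Setting α = μn, β = (1−μ)n with n = α+β,
μ(1−μ)/(n+1) = 0.001764 ⇒ n+1 = 0.1131/0.001764 = 64.1156 ⇒ n = 63.1156.
Hence α = 0.87×63.1156 = 54.911, β = 0.13×63.1156 = 8.205.

α = 54.911, β = 8.205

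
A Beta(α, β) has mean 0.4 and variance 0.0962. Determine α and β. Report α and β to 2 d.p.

α = 0.60, β = 0.90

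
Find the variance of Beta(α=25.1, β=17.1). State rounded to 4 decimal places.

0.0056

α+β = 42.2 and αβ = 429.21, so Var = αβ/[(α+β)²(α+β+1)] = 429.21/76932.288 = 0.0056.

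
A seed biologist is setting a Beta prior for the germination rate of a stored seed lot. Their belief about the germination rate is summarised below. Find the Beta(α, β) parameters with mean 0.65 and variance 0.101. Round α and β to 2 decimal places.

Write ν = α+β; then α = μν and Var = μ(1−μ)/(ν+1).
ν = μ(1−μ)/Var − 1 = 0.2275/0.101 − 1 = 1.2525.
α = 0.65·1.2525 = 0.81, β = 0.35·1.2525 = 0.44.

α = 0.81, β = 0.44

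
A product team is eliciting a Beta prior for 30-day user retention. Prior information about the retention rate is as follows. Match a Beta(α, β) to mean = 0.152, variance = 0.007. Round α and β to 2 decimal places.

α = 2.65, β = 14.77

Let s = α+β. The Beta variance is μ(1−μ)/(s+1).
So s+1 = μ(1−μ)/σ² = (0.152×0.848)/0.007 = 0.128896/0.007 = 18.4137, giving s = 17.4137.
Then α = μs = 0.152×17.4137 = 2.65 and β = (1−μ)s = 0.848×17.4137 = 14.77.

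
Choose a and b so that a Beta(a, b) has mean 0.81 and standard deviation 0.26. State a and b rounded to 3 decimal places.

a = 1.034, b = 0.243

Variance = 0.26² = 0.0676. The moment-matching identity a+b = μ(1−μ)/Var − 1 gives
a+b = 0.1539/0.0676 − 1 = 1.2766, so a = μ·1.2766 = 1.034 and b = (1−μ)·1.2766 = 0.243.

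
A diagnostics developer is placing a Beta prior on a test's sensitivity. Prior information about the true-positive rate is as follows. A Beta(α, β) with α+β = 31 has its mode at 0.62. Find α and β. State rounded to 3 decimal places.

α = 18.980, β = 12.020

For α,β>1 the mode is (α−1)/(α+β−2), so α = mode·(κ−2)+1 = 0.62×29+1 = 18.980.
And β = (1−mode)·(κ−2)+1 = 0.38×29+1 = 12.020.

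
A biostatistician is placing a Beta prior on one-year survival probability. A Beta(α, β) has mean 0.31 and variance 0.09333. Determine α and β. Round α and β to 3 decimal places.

Write ν = α+β; then α = μν and Var = μ(1−μ)/(ν+1).
ν = μ(1−μ)/Var − 1 = 0.2139/0.09333 − 1 = 1.2919.
α = 0.31·1.2919 = 0.400, β = 0.69·1.2919 = 0.891.

α = 0.400, β = 0.891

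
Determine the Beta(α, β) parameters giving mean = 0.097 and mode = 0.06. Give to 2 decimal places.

With s = α+β: μ = α/s and mode = (α−1)/(s−2). Eliminating α = μs,
μs − 1 = m(s−2) ⇒ s(μ−m) = 1−2m ⇒ s = 0.88/0.037 = 23.7838.
So α = μs = 2.31, β = (1−μ)s = 21.48.

α = 2.31, β = 21.48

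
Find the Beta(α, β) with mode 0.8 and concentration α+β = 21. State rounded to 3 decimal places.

α = 16.200, β = 4.800

Since the density peak of Beta(α,β) is at (α−1)/(α+β−2),
α = 1 + 0.8(21−2) = 16.200 and β = 21 − 16.200 = 4.800.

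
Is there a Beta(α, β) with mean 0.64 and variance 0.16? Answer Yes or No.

For any Beta, Var(X) < E[X]·(1−E[X]).
Here μ(1−μ) = 0.64×0.36 = 0.2304, and 0.16 < 0.2304.

Yes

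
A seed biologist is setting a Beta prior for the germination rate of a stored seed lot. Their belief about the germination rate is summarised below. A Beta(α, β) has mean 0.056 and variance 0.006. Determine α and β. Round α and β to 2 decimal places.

α = 0.44, β = 7.37

Write ν = α+β; then α = μν and Var = μ(1−μ)/(ν+1).
ν = μ(1−μ)/Var − 1 = 0.052864/0.006 − 1 = 7.8107.
α = 0.056·7.8107 = 0.44, β = 0.944·7.8107 = 7.37.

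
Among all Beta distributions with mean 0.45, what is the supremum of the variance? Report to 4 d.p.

Var = μ(1−μ)/(α+β+1), which approaches μ(1−μ) as α+β → 0.
So the supremum is μ(1−μ) = 0.45×0.55 = 0.2475.

0.2475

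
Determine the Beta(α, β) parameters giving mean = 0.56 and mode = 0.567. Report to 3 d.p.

Let s = α+β. Mean gives α = μs = 0.56s; mode gives (α−1)/(s−2) = 0.567.
Substituting: 0.56s − 1 = 0.567(s−2) = 0.567s − 1.134, so -0.007s = -0.134 and s = 19.1429.
Then α = 0.56×19.1429 = 10.720 and β = s−α = 8.423.

α = 10.720, β = 8.423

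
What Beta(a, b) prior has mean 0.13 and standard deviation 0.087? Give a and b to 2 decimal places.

a = 1.81, b = 12.13

Variance = 0.087² = 0.007569. The moment-matching identity a+b = μ(1−μ)/Var − 1 gives
a+b = 0.1131/0.007569 − 1 = 13.9425, so a = μ·13.9425 = 1.81 and b = (1−μ)·13.9425 = 12.13.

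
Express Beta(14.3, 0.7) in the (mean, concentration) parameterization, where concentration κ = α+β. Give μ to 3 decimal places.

μ = 0.953, κ = 15.0

κ = α+β = 14.3+0.7 = 15.0; μ = α/κ = 14.3/15.0 = 0.953.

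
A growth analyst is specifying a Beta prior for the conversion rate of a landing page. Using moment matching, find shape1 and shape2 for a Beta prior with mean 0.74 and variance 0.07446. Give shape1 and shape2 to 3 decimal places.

Write ν = shape1+shape2; then shape1 = μν and Var = μ(1−μ)/(ν+1).
ν = μ(1−μ)/Var − 1 = 0.1924/0.07446 − 1 = 1.5839.
shape1 = 0.74·1.5839 = 1.172, shape2 = 0.26·1.5839 = 0.412.

shape1 = 1.172, shape2 = 0.412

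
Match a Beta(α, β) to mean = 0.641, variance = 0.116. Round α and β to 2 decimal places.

Write ν = α+β; then α = μν and Var = μ(1−μ)/(ν+1).
ν = μ(1−μ)/Var − 1 = 0.230119/0.116 − 1 = 0.9838.
α = 0.641·0.9838 = 0.63, β = 0.359·0.9838 = 0.35.

α = 0.63, β = 0.35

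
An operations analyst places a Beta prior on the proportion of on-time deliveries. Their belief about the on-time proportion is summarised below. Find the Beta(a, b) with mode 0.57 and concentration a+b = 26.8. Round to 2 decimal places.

a = 15.14, b = 11.66

Mode = (a−1)/(κ−2) with κ = a+b, so a−1 = 0.57·24.8 = 14.14.
a = 15.14; b = κ − a = 11.66.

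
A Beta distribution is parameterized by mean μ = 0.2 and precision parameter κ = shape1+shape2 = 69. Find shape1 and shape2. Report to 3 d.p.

shape1 = 13.800, shape2 = 55.200

Split κ in proportion μ : (1−μ): shape1 = 0.2·69 = 13.800, shape2 = 69 − 13.800 = 55.200.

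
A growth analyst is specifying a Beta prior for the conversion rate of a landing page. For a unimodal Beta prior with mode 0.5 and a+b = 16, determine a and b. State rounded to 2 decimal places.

a = 8.00, b = 8.00

Since the density peak of Beta(a,b) is at (a−1)/(a+b−2),
a = 1 + 0.5(16−2) = 8.00 and b = 16 − 8.00 = 8.00.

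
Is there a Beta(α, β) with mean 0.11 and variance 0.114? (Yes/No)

The Beta variance bound is σ² < μ(1−μ).
Here μ(1−μ) = 0.11×0.89 = 0.0979, and 0.114 ≥ 0.0979.

No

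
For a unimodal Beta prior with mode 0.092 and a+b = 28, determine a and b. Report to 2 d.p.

a = 3.39, b = 24.61

Since the density peak of Beta(a,b) is at (a−1)/(a+b−2),
a = 1 + 0.092(28−2) = 3.39 and b = 28 − 3.39 = 24.61.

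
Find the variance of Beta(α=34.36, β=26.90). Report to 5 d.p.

α+β = 61.26 and αβ = 924.2840, so Var = αβ/[(α+β)²(α+β+1)] = 924.2840/233648.555976 = 0.00396.

0.00396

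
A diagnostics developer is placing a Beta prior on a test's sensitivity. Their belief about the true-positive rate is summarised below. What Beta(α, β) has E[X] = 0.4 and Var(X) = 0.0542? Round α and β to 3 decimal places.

Write ν = α+β; then α = μν and Var = μ(1−μ)/(ν+1).
ν = μ(1−μ)/Var − 1 = 0.24/0.0542 − 1 = 3.4280.
α = 0.4·3.4280 = 1.371, β = 0.6·3.4280 = 2.057.

α = 1.371, β = 2.057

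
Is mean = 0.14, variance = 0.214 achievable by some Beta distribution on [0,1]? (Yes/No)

For any Beta, Var(X) < E[X]·(1−E[X]).
Here μ(1−μ) = 0.14×0.86 = 0.1204, and 0.214 ≥ 0.1204.

No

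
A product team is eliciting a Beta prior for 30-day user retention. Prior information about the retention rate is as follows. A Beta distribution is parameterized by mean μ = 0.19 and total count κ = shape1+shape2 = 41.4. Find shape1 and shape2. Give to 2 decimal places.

shape1 = 7.87, shape2 = 33.53

shape1 = μκ = 0.19×41.4 = 7.87 and shape2 = (1−μ)κ = 0.81×41.4 = 33.53.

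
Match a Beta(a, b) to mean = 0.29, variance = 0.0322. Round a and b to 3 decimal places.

a = 1.564, b = 3.830

Write ν = a+b; then a = μν and Var = μ(1−μ)/(ν+1).
ν = μ(1−μ)/Var − 1 = 0.2059/0.0322 − 1 = 5.3944.
a = 0.29·5.3944 = 1.564, b = 0.71·5.3944 = 3.830.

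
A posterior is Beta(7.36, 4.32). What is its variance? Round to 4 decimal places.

α+β = 11.68 and αβ = 31.7952, so Var = αβ/[(α+β)²(α+β+1)] = 31.7952/1729.836032 = 0.0184.

0.0184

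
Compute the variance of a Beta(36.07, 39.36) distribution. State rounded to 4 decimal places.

0.0033

α+β = 75.43 and αβ = 1419.7152, so Var = αβ/[(α+β)²(α+β+1)] = 1419.7152/434862.616907 = 0.0033.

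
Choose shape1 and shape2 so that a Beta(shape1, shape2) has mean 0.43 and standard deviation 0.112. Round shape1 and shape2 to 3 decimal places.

shape1 = 7.972, shape2 = 10.567

Variance = 0.112² = 0.012544. The moment-matching identity shape1+shape2 = μ(1−μ)/Var − 1 gives
shape1+shape2 = 0.2451/0.012544 − 1 = 18.5392, so shape1 = μ·18.5392 = 7.972 and shape2 = (1−μ)·18.5392 = 10.567.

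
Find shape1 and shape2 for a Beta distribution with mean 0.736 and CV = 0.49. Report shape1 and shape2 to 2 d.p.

Var = (CV·μ)² = (0.49×0.736)² = 0.130061.
shape1+shape2 = μ(1−μ)/Var − 1 = 0.194304/0.130061 − 1 = 0.4939.
Thus shape1 = 0.736·0.4939 = 0.36 and shape2 = 0.264·0.4939 = 0.13.

shape1 = 0.36, shape2 = 0.13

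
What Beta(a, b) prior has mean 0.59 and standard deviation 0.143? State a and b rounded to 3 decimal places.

a = 6.389, b = 4.440

First σ² = 0.020449. Setting a = μn, b = (1−μ)n with n = a+b,
μ(1−μ)/(n+1) = 0.020449 ⇒ n+1 = 0.2419/0.020449 = 11.8294 ⇒ n = 10.8294.
Hence a = 0.59×10.8294 = 6.389, b = 0.41×10.8294 = 4.440.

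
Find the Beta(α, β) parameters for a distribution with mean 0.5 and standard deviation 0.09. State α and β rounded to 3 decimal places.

First σ² = 0.0081. Setting α = μn, β = (1−μ)n with n = α+β,
μ(1−μ)/(n+1) = 0.0081 ⇒ n+1 = 0.25/0.0081 = 30.8642 ⇒ n = 29.8642.
Hence α = 0.5×29.8642 = 14.932, β = 0.5×29.8642 = 14.932.

α = 14.932, β = 14.932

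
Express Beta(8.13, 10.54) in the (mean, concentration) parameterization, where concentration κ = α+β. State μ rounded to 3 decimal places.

μ = 0.435, κ = 18.67

κ = α+β = 8.13+10.54 = 18.67; μ = α/κ = 8.13/18.67 = 0.435.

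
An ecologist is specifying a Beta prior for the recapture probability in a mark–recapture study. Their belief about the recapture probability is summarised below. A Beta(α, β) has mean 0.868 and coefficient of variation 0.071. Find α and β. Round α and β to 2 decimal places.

α = 25.32, β = 3.85

σ = CV·μ = 0.071×0.868 = 0.06163, so σ² = 0.003798.
s+1 = μ(1−μ)/σ² = 0.114576/0.003798 = 30.1674, so s = α+β = 29.1674.
α = μs = 25.32, β = (1−μ)s = 3.85.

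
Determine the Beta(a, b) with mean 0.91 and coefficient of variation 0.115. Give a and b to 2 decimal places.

a = 5.90, b = 0.58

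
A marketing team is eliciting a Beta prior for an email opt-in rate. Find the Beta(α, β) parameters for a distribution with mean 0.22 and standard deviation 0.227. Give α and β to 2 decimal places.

α = 0.51, β = 1.82

First σ² = 0.051529. Setting α = μn, β = (1−μ)n with n = α+β,
μ(1−μ)/(n+1) = 0.051529 ⇒ n+1 = 0.1716/0.051529 = 3.3302 ⇒ n = 2.3302.
Hence α = 0.22×2.3302 = 0.51, β = 0.78×2.3302 = 1.82.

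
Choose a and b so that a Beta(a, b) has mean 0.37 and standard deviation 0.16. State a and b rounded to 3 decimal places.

a = 2.999, b = 5.106

σ² = 0.16² = 0.0256.
With s = a+b, Var = μ(1−μ)/(s+1), so s+1 = (0.37×0.63)/0.0256 = 9.1055 and s = 8.1055.
a = μs = 2.999, b = (1−μ)s = 5.106.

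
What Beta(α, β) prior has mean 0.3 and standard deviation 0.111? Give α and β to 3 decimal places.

α = 4.813, β = 11.231

Variance = 0.111² = 0.012321. The moment-matching identity α+β = μ(1−μ)/Var − 1 gives
α+β = 0.21/0.012321 − 1 = 16.0441, so α = μ·16.0441 = 4.813 and β = (1−μ)·16.0441 = 11.231.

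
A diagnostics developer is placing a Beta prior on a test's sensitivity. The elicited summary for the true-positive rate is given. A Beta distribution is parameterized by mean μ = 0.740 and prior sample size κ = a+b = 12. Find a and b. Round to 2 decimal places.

a = 8.88, b = 3.12

a = μκ = 0.740×12 = 8.88 and b = (1−μ)κ = 0.260×12 = 3.12.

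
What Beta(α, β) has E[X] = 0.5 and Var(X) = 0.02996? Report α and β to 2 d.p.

α = 3.67, β = 3.67

Write ν = α+β; then α = μν and Var = μ(1−μ)/(ν+1).
ν = μ(1−μ)/Var − 1 = 0.25/0.02996 − 1 = 7.3445.
α = 0.5·7.3445 = 3.67, β = 0.5·7.3445 = 3.67.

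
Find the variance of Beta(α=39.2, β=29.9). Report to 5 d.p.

α+β = 69.1 and αβ = 1172.08, so Var = αβ/[(α+β)²(α+β+1)] = 1172.08/334714.181 = 0.00350.

0.00350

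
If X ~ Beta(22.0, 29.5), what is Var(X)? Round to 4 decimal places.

0.0047

α+β = 51.5 and αβ = 649.00, so Var = αβ/[(α+β)²(α+β+1)] = 649.00/139243.125 = 0.0047.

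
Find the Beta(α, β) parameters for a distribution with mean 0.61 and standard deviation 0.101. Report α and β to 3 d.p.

α = 13.616, β = 8.705

σ² = 0.101² = 0.010201.
With s = α+β, Var = μ(1−μ)/(s+1), so s+1 = (0.61×0.39)/0.010201 = 23.3212 and s = 22.3212.
α = μs = 13.616, β = (1−μ)s = 8.705.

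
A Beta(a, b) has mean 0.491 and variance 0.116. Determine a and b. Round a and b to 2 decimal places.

By moment matching, a+b = μ(1−μ)/σ² − 1 = (0.491·0.509)/0.116 − 1 = 2.1545 − 1 = 1.1545.
Since a/(a+b) = μ, a = 0.491·1.1545 = 0.57 and b = 0.509·1.1545 = 0.59.

a = 0.57, b = 0.59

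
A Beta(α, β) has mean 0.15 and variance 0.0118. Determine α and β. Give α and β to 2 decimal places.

α = 1.47, β = 8.33

By moment matching, α+β = μ(1−μ)/σ² − 1 = (0.15·0.85)/0.0118 − 1 = 10.8051 − 1 = 9.8051.
Since α/(α+β) = μ, α = 0.15·9.8051 = 1.47 and β = 0.85·9.8051 = 8.33.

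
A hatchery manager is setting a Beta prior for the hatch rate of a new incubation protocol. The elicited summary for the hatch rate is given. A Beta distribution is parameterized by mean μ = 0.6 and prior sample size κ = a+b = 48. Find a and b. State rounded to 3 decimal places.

a = μκ = 0.6×48 = 28.800 and b = (1−μ)κ = 0.4×48 = 19.200.

a = 28.800, b = 19.200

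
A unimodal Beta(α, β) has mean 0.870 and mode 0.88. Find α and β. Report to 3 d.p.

α = 66.120, β = 9.880

Let s = α+β. Mean gives α = μs = 0.870s; mode gives (α−1)/(s−2) = 0.88.
Substituting: 0.870s − 1 = 0.88(s−2) = 0.88s − 1.76, so -0.010s = -0.76 and s = 76.0000.
Then α = 0.870×76.0000 = 66.120 and β = s−α = 9.880.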